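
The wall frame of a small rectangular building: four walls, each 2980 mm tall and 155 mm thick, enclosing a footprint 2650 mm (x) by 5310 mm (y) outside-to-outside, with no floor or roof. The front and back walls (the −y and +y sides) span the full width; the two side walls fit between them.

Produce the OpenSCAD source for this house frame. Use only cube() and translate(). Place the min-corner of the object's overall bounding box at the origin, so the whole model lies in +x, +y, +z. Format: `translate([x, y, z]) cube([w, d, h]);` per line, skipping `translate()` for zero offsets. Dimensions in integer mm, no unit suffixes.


cube([2650, 155, 2980]);
translate([0, 5155, 0]) cube([2650, 155, 2980]);
translate([0, 155, 0]) cube([155, 5000, 2980]);
translate([2495, 155, 0]) cube([155, 5000, 2980]);


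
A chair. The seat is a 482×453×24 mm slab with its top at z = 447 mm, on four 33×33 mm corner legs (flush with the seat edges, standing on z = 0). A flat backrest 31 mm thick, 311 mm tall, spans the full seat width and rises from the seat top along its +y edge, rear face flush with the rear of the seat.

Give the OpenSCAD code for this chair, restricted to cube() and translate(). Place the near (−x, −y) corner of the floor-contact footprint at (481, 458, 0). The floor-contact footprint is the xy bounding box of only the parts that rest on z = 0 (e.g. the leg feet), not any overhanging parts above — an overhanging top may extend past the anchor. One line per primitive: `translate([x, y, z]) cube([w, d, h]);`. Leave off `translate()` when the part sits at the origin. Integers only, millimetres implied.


// leg_h = 447 - 24 = 423
translate([481, 458, 423]) cube([482, 453, 24]);
translate([481, 458, 0]) cube([33, 33, 423]);
translate([930, 458, 0]) cube([33, 33, 423]);
translate([481, 878, 0]) cube([33, 33, 423]);
translate([930, 878, 0]) cube([33, 33, 423]);
translate([481, 880, 447]) cube([482, 31, 311]);


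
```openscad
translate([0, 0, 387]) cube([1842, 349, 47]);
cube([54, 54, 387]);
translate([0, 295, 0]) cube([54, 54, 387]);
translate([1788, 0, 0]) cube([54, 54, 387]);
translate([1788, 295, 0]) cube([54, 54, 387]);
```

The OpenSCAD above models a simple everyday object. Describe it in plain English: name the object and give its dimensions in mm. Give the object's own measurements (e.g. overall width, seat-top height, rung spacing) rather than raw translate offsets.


A long wooden bench with a 1842 mm (x) × 349 mm (y) seat, 47 mm thick, its top surface 434 mm above the floor. Four 54 mm square legs at the seat corners, flush with the edges, run from z = 0 to the seat underside.


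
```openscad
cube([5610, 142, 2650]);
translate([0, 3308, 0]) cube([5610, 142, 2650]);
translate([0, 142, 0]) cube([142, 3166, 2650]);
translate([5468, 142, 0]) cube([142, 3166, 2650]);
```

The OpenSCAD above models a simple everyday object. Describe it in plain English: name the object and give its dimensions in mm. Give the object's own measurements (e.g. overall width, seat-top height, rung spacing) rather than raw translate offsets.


The wall frame of a small rectangular building: four walls, each 2650 mm tall and 142 mm thick, enclosing a footprint 5610 mm (x) by 3450 mm (y) outside-to-outside, with no floor or roof. The front and back walls (the −y and +y sides) span the full width; the two side walls fit between them.


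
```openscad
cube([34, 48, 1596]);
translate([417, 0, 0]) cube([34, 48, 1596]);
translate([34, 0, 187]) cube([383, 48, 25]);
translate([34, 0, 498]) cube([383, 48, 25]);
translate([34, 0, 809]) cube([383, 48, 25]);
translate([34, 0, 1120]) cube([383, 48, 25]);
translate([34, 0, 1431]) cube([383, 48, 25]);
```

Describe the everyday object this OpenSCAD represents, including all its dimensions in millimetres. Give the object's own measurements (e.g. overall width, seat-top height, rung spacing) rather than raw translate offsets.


A straight ladder. Two 34×48 mm vertical rails, 1596 mm tall, stand 451 mm apart (outside-to-outside) with their front faces coplanar on the −y side. 5 rungs, each 48 mm deep and 25 mm tall, span between the inner faces of the rails, front faces flush with the rails. The lowest rung's underside is at z = 187 mm and rungs are spaced 311 mm apart (underside to underside).


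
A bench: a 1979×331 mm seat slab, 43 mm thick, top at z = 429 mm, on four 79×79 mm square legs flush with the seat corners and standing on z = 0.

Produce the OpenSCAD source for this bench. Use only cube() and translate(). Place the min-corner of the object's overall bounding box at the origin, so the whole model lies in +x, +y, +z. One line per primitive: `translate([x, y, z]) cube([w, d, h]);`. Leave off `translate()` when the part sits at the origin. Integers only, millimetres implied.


translate([0, 0, 386]) cube([1979, 331, 43]);
cube([79, 79, 386]);
translate([0, 252, 0]) cube([79, 79, 386]);
translate([1900, 0, 0]) cube([79, 79, 386]);
translate([1900, 252, 0]) cube([79, 79, 386]);


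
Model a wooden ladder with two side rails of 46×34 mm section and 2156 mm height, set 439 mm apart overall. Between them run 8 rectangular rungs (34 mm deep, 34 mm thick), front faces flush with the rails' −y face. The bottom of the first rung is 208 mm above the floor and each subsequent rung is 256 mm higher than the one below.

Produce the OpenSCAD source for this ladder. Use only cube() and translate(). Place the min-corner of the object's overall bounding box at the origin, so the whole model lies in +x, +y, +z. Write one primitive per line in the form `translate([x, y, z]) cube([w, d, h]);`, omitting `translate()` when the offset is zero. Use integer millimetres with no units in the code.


cube([46, 34, 2156]);
translate([393, 0, 0]) cube([46, 34, 2156]);
translate([46, 0, 208]) cube([347, 34, 34]);
translate([46, 0, 464]) cube([347, 34, 34]);
translate([46, 0, 720]) cube([347, 34, 34]);
translate([46, 0, 976]) cube([347, 34, 34]);
translate([46, 0, 1232]) cube([347, 34, 34]);
translate([46, 0, 1488]) cube([347, 34, 34]);
translate([46, 0, 1744]) cube([347, 34, 34]);
translate([46, 0, 2000]) cube([347, 34, 34]);


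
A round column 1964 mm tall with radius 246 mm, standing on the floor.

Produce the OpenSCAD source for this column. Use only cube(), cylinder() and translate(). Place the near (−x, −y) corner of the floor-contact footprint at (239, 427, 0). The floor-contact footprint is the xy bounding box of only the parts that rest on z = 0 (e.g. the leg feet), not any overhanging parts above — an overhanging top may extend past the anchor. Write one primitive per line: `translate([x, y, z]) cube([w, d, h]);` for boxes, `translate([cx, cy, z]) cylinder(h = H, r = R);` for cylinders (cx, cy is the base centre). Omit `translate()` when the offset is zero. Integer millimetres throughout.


translate([485, 673, 0]) cylinder(h = 1964, r = 246);


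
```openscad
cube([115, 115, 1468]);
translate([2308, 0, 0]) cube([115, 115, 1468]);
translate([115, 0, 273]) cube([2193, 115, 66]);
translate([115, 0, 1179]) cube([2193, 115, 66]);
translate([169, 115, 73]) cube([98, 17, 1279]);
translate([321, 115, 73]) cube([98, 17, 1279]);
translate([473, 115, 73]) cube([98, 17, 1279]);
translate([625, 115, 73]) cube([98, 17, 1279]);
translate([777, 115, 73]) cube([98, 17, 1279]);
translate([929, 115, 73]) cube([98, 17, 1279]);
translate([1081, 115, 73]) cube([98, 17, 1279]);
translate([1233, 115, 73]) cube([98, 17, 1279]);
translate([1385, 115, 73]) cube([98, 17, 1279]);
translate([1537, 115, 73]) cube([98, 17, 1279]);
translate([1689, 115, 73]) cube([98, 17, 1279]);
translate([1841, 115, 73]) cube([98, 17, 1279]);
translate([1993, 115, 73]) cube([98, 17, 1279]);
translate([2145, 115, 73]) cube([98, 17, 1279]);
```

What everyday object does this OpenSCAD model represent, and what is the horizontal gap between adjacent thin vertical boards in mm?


A fence section. The picket gap is 54 mm.

Two posts, two rails, 14 pickets — a fence section. Span 2193 mm holds 14 pickets of 98 mm with 15 equal gaps: ⌊(2193 − 14·98) / 15⌋ = 54 mm.


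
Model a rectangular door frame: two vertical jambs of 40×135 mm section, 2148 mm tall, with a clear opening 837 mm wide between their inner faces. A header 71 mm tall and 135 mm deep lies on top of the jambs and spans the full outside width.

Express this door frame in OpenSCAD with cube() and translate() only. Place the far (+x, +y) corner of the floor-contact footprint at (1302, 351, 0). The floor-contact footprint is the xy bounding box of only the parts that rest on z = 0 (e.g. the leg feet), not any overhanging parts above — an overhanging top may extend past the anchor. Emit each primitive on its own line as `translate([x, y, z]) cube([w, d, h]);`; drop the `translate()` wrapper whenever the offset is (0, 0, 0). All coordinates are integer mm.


translate([385, 216, 0]) cube([40, 135, 2148]);
translate([1262, 216, 0]) cube([40, 135, 2148]);
translate([385, 216, 2148]) cube([917, 135, 71]);


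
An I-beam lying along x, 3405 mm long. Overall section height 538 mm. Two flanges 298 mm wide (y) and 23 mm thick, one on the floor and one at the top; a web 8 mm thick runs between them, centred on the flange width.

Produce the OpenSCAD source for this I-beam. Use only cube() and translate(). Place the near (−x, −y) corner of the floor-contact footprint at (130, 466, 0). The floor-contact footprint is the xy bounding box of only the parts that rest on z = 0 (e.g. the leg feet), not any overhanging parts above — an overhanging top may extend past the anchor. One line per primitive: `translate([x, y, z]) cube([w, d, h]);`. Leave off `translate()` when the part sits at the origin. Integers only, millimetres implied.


translate([130, 466, 0]) cube([3405, 298, 23]);
translate([130, 611, 23]) cube([3405, 8, 492]);
translate([130, 466, 515]) cube([3405, 298, 23]);


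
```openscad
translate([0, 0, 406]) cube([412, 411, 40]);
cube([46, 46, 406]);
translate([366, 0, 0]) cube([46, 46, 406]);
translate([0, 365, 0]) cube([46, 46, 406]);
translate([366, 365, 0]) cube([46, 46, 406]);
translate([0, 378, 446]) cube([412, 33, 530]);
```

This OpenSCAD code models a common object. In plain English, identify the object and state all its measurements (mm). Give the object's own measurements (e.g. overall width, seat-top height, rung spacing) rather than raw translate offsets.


A chair. The seat is a 412×411×40 mm slab with its top at z = 446 mm, on four 46×46 mm corner legs (flush with the seat edges, standing on z = 0). A flat backrest 33 mm thick, 530 mm tall, spans the full seat width and rises from the seat top along its +y edge, rear face flush with the rear of the seat.


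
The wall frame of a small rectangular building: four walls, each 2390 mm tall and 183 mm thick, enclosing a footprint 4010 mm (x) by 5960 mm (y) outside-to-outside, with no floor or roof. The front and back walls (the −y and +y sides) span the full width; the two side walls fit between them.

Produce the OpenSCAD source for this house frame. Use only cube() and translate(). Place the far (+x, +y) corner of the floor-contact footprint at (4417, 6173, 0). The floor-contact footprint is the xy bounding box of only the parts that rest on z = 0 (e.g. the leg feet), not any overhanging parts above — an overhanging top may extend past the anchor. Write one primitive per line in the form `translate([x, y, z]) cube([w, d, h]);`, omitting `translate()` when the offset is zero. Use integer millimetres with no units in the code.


translate([407, 213, 0]) cube([4010, 183, 2390]);
translate([407, 5990, 0]) cube([4010, 183, 2390]);
translate([407, 396, 0]) cube([183, 5594, 2390]);
translate([4234, 396, 0]) cube([183, 5594, 2390]);


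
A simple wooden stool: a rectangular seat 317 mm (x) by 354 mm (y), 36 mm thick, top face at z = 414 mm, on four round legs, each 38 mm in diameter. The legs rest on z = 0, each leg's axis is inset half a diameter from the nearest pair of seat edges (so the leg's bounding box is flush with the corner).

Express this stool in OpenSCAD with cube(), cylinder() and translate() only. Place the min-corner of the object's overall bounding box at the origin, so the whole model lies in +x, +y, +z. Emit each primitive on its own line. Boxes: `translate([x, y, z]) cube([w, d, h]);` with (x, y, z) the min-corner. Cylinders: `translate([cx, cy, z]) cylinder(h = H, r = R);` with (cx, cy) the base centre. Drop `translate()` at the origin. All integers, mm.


translate([0, 0, 378]) cube([317, 354, 36]);
translate([19, 19, 0]) cylinder(h = 378, r = 19);
translate([298, 19, 0]) cylinder(h = 378, r = 19);
translate([19, 335, 0]) cylinder(h = 378, r = 19);
translate([298, 335, 0]) cylinder(h = 378, r = 19);


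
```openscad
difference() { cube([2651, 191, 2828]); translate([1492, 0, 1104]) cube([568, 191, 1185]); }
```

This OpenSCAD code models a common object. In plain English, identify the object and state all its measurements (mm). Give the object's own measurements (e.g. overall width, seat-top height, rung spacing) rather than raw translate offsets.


A wall 2651 mm long (x), 191 mm thick (y), 2828 mm tall, with a rectangular window opening cut through it. The opening is 568 mm wide and 1185 mm tall; its sill is at z = 1104 mm and its near (−x) edge is 1492 mm from the wall's −x end. The opening passes through the full wall thickness.


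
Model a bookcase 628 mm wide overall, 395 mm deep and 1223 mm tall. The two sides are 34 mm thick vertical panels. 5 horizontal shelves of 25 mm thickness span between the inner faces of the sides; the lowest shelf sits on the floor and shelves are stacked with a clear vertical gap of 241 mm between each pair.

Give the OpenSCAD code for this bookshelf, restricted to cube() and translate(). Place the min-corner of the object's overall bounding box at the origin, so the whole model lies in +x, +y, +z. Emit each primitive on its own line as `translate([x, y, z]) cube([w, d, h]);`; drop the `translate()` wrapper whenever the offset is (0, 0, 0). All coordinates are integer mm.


cube([34, 395, 1223]);
translate([594, 0, 0]) cube([34, 395, 1223]);
translate([34, 0, 0]) cube([560, 395, 25]);
translate([34, 0, 266]) cube([560, 395, 25]);
translate([34, 0, 532]) cube([560, 395, 25]);
translate([34, 0, 798]) cube([560, 395, 25]);
translate([34, 0, 1064]) cube([560, 395, 25]);


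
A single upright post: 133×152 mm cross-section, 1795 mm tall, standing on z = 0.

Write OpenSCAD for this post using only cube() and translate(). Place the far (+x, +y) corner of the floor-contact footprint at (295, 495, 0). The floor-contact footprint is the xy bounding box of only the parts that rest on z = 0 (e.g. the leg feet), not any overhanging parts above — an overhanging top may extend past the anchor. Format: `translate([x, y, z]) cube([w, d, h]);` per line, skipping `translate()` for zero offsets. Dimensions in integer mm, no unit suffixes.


translate([162, 343, 0]) cube([133, 152, 1795]);


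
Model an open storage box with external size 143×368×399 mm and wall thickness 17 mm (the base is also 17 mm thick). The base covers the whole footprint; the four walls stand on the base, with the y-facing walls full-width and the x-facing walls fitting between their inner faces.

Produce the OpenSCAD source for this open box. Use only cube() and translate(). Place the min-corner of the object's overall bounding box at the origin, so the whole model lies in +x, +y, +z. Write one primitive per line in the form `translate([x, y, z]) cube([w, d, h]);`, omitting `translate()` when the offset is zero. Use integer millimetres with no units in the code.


cube([143, 368, 17]);
translate([0, 0, 17]) cube([143, 17, 382]);
translate([0, 351, 17]) cube([143, 17, 382]);
translate([0, 17, 17]) cube([17, 334, 382]);
translate([126, 17, 17]) cube([17, 334, 382]);


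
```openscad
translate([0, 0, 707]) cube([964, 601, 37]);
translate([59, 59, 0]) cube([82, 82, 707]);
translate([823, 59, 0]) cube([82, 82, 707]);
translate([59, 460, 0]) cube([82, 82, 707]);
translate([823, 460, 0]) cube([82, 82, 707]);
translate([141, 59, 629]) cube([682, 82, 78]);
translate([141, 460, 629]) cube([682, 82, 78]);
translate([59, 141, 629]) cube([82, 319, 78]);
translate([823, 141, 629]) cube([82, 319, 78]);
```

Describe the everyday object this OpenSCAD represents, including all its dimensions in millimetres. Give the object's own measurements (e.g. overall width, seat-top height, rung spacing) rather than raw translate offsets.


A table: top 964 mm (x) × 601 mm (y), 37 mm thick, upper face at z = 744 mm, on four 82×82 mm square legs, each inset 59 mm from the nearest pair of top edges from z = 0 to the bottom of the top. Four apron rails, 82 mm thick and 78 mm tall, run between adjacent legs with their top edges flush with the underside of the top and their outer faces flush with the legs' outer faces.


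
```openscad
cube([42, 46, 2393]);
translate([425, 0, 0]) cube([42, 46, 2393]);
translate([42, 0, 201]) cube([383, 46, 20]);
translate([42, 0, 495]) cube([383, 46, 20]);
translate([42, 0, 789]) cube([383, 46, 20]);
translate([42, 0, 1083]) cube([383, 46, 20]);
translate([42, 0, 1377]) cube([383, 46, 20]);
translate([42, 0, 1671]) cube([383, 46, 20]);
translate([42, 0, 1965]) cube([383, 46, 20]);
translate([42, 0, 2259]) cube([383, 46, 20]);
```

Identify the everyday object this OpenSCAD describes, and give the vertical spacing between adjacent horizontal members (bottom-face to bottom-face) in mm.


A ladder. The rung spacing is 294 mm.

Two tall 42×46 posts with 8 short bars between them — a ladder. Adjacent rungs sit at z = 201 and z = 495, so the spacing is 495 − 201 = 294 mm.


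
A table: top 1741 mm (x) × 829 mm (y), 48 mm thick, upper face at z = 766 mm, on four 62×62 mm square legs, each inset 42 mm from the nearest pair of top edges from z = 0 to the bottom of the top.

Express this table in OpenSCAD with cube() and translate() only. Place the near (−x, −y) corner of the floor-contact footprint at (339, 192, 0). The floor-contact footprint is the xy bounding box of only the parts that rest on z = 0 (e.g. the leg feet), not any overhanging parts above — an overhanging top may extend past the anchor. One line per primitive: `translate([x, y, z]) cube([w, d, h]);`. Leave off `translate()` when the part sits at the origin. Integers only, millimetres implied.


// leg_h = 766 - 48 = 718
translate([297, 150, 718]) cube([1741, 829, 48]);
translate([339, 192, 0]) cube([62, 62, 718]);
translate([1934, 192, 0]) cube([62, 62, 718]);
translate([339, 875, 0]) cube([62, 62, 718]);
translate([1934, 875, 0]) cube([62, 62, 718]);


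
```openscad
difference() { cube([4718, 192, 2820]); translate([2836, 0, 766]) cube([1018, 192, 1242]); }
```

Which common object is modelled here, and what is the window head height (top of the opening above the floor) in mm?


A wall with a window opening. The window head height is 2008 mm.

A wall with a rectangular opening subtracted — a window. Sill at z = 766, opening 1242 mm tall, so the head is at 766 + 1242 = 2008 mm.


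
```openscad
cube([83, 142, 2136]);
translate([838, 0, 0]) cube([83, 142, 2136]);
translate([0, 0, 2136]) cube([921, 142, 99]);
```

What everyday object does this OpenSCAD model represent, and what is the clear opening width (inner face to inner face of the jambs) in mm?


A door frame. The clear opening width is 755 mm.

Two 2136 mm tall posts with a header on top — a door frame. The left jamb is 83 mm wide at x = 0; the right jamb starts at x = 838. The clear opening is 838 − 83 = 755 mm.


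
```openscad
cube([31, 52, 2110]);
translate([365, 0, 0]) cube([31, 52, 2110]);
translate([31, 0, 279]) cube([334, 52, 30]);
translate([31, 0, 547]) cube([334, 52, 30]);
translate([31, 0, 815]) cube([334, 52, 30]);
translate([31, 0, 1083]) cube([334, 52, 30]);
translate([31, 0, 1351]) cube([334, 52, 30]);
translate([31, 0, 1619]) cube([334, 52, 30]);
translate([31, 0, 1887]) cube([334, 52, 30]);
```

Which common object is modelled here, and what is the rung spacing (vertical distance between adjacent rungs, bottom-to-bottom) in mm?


A ladder. The rung spacing is 268 mm.

Two tall 31×52 posts with 7 short bars between them — a ladder. Adjacent rungs sit at z = 279 and z = 547, so the spacing is 547 − 279 = 268 mm.


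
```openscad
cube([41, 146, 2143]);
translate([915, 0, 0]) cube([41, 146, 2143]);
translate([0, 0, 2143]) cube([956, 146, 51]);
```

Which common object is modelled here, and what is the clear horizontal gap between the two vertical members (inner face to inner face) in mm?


A door frame. The clear opening width is 874 mm.

Two 2143 mm tall posts with a header on top — a door frame. The left jamb is 41 mm wide at x = 0; the right jamb starts at x = 915. The clear opening is 915 − 41 = 874 mm.


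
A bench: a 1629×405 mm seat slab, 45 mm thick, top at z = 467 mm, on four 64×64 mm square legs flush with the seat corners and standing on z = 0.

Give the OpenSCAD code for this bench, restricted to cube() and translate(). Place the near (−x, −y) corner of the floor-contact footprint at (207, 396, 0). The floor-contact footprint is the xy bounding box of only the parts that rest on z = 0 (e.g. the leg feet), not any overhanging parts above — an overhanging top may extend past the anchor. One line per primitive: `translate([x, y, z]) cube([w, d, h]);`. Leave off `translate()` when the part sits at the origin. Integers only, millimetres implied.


translate([207, 396, 422]) cube([1629, 405, 45]);
translate([207, 396, 0]) cube([64, 64, 422]);
translate([207, 737, 0]) cube([64, 64, 422]);
translate([1772, 396, 0]) cube([64, 64, 422]);
translate([1772, 737, 0]) cube([64, 64, 422]);


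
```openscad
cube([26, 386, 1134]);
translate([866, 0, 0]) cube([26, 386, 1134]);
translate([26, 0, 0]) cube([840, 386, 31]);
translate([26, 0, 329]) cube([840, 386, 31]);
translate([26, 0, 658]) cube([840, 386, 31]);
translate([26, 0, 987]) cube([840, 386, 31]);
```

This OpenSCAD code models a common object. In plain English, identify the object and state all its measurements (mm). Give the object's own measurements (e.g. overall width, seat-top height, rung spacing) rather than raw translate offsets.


An open bookshelf. Two side panels, each 26 mm thick, 386 mm deep and 1134 mm tall, stand 892 mm apart (outside-to-outside). Between them sit 4 shelves, each 31 mm thick and 386 mm deep, spanning the full gap between the sides. The bottom shelf rests on the floor (its underside at z = 0) and the clear gap between one shelf's top and the next shelf's underside is 298 mm.


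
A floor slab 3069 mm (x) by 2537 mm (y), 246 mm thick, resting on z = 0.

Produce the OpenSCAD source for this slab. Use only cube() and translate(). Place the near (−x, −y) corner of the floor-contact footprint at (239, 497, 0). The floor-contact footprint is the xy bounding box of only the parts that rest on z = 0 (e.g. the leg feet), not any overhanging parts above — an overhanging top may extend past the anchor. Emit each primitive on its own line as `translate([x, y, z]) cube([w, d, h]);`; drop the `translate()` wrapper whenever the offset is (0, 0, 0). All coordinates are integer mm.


translate([239, 497, 0]) cube([3069, 2537, 246]);


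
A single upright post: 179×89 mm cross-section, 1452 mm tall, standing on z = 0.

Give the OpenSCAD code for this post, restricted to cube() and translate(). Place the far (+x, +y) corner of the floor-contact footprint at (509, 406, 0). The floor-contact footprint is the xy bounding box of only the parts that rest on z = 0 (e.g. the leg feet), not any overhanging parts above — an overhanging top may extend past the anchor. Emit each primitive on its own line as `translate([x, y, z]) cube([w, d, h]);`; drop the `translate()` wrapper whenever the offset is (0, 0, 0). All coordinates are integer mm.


translate([330, 317, 0]) cube([179, 89, 1452]);


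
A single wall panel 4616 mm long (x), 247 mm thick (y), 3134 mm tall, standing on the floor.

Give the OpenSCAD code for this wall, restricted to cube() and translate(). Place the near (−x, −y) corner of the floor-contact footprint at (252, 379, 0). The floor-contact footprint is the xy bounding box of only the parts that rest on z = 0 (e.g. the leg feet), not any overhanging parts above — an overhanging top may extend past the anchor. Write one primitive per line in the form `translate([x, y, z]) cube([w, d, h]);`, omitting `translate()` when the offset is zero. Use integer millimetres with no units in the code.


translate([252, 379, 0]) cube([4616, 247, 3134]);


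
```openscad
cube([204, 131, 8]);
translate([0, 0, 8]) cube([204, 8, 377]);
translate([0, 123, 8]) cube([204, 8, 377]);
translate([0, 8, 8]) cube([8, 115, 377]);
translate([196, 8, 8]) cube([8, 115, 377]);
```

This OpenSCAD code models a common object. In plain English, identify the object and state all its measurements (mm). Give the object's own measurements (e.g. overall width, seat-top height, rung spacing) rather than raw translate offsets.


An open-topped rectangular box: outside dimensions 204×131×385 mm, with a uniform wall and base thickness of 8 mm. The base is a full 204×131 slab on the floor; four walls sit on top of the base. The front and back walls (the −y and +y sides) span the full width; the two side walls fit between them.


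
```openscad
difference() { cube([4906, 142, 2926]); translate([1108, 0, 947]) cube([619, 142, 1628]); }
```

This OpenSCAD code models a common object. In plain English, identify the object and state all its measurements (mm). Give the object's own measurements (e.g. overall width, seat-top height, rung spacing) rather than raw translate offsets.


A wall 4906 mm long (x), 142 mm thick (y), 2926 mm tall, with a rectangular window opening cut through it. The opening is 619 mm wide and 1628 mm tall; its sill is at z = 947 mm and its near (−x) edge is 1108 mm from the wall's −x end. The opening passes through the full wall thickness.


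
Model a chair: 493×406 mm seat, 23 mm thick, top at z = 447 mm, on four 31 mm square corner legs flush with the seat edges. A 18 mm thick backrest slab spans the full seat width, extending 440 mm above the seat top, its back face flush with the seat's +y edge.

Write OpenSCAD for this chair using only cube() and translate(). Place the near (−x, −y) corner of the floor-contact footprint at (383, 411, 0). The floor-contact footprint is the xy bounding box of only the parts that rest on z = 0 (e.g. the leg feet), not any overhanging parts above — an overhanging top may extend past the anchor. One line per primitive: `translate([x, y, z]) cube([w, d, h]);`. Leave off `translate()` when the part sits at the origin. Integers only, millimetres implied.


translate([383, 411, 424]) cube([493, 406, 23]);
translate([383, 411, 0]) cube([31, 31, 424]);
translate([845, 411, 0]) cube([31, 31, 424]);
translate([383, 786, 0]) cube([31, 31, 424]);
translate([845, 786, 0]) cube([31, 31, 424]);
translate([383, 799, 447]) cube([493, 18, 440]);


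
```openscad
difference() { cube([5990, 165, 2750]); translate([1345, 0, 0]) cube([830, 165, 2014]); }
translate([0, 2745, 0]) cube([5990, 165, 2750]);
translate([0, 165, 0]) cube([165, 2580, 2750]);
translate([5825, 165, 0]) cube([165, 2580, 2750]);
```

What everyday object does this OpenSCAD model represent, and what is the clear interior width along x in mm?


A single room. The interior width is 5660 mm.

Four walls enclosing a rectangle with a door in the front wall — a room. Outside width 5990 minus two 165 mm walls gives 5660 mm.


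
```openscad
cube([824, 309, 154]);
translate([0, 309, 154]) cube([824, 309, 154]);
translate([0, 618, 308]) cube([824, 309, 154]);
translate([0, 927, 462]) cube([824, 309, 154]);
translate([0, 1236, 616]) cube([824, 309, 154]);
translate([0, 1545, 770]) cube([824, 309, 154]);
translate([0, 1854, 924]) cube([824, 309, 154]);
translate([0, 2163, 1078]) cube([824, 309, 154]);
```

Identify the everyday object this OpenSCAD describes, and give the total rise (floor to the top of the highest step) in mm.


A staircase. The total rise is 1232 mm.

8 identical blocks, each offset up and back from the previous — a staircase. Each step is 154 mm tall and there are 8 of them, so the total rise is 8 × 154 = 1232 mm.


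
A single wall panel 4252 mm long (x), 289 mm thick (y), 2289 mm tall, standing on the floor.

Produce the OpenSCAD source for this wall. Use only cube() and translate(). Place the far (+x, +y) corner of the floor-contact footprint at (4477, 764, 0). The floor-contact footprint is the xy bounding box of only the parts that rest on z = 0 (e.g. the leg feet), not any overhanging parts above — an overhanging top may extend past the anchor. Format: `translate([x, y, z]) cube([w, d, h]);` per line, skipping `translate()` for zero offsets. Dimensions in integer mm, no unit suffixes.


translate([225, 475, 0]) cube([4252, 289, 2289]);


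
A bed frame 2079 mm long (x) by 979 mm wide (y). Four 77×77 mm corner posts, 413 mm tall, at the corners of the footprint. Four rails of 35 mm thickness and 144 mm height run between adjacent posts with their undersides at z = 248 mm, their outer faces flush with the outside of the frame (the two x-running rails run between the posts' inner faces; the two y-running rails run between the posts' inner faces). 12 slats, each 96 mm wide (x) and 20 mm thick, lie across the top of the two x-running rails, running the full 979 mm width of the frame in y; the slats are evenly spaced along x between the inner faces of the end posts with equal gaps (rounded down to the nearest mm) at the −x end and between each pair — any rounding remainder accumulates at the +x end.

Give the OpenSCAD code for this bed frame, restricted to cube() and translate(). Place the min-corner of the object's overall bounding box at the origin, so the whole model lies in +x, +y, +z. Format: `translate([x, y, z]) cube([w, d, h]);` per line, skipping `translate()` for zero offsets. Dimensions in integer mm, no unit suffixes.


cube([77, 77, 413]);
translate([0, 902, 0]) cube([77, 77, 413]);
translate([2002, 0, 0]) cube([77, 77, 413]);
translate([2002, 902, 0]) cube([77, 77, 413]);
translate([77, 0, 248]) cube([1925, 35, 144]);
translate([77, 944, 248]) cube([1925, 35, 144]);
translate([0, 77, 248]) cube([35, 825, 144]);
translate([2044, 77, 248]) cube([35, 825, 144]);
translate([136, 0, 392]) cube([96, 979, 20]);
translate([291, 0, 392]) cube([96, 979, 20]);
translate([446, 0, 392]) cube([96, 979, 20]);
translate([601, 0, 392]) cube([96, 979, 20]);
translate([756, 0, 392]) cube([96, 979, 20]);
translate([911, 0, 392]) cube([96, 979, 20]);
translate([1066, 0, 392]) cube([96, 979, 20]);
translate([1221, 0, 392]) cube([96, 979, 20]);
translate([1376, 0, 392]) cube([96, 979, 20]);
translate([1531, 0, 392]) cube([96, 979, 20]);
translate([1686, 0, 392]) cube([96, 979, 20]);
translate([1841, 0, 392]) cube([96, 979, 20]);


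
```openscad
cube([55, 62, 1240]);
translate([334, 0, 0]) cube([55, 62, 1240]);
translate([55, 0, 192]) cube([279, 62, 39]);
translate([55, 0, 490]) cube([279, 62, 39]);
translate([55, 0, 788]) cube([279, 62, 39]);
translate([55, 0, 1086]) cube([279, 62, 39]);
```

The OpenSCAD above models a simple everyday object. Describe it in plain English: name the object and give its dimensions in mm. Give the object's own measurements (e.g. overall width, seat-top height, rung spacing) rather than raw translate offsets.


A straight ladder. Two 55×62 mm vertical rails, 1240 mm tall, stand 389 mm apart (outside-to-outside) with their front faces coplanar on the −y side. 4 rungs, each 62 mm deep and 39 mm tall, span between the inner faces of the rails, front faces flush with the rails. The lowest rung's underside is at z = 192 mm and rungs are spaced 298 mm apart (underside to underside).


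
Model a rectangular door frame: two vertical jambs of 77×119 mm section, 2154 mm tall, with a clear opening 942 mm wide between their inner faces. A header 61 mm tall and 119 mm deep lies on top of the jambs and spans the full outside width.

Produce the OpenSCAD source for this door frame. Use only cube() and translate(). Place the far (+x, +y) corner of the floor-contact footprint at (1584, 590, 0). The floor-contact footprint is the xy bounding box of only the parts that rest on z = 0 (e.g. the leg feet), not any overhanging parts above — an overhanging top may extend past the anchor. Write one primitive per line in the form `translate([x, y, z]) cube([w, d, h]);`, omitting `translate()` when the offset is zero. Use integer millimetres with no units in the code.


translate([488, 471, 0]) cube([77, 119, 2154]);
translate([1507, 471, 0]) cube([77, 119, 2154]);
translate([488, 471, 2154]) cube([1096, 119, 61]);


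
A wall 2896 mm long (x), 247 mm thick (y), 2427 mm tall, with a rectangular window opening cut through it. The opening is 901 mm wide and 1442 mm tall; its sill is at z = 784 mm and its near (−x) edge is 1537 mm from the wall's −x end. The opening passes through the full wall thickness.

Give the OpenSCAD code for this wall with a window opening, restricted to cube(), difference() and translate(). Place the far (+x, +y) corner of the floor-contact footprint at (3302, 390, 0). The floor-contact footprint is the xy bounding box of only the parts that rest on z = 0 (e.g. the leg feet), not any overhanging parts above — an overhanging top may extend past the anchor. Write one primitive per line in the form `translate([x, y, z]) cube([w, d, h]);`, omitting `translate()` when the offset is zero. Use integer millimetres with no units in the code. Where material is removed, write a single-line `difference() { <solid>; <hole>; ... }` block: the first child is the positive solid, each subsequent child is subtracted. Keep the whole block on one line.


difference() { translate([406, 143, 0]) cube([2896, 247, 2427]); translate([1943, 143, 784]) cube([901, 247, 1442]); }


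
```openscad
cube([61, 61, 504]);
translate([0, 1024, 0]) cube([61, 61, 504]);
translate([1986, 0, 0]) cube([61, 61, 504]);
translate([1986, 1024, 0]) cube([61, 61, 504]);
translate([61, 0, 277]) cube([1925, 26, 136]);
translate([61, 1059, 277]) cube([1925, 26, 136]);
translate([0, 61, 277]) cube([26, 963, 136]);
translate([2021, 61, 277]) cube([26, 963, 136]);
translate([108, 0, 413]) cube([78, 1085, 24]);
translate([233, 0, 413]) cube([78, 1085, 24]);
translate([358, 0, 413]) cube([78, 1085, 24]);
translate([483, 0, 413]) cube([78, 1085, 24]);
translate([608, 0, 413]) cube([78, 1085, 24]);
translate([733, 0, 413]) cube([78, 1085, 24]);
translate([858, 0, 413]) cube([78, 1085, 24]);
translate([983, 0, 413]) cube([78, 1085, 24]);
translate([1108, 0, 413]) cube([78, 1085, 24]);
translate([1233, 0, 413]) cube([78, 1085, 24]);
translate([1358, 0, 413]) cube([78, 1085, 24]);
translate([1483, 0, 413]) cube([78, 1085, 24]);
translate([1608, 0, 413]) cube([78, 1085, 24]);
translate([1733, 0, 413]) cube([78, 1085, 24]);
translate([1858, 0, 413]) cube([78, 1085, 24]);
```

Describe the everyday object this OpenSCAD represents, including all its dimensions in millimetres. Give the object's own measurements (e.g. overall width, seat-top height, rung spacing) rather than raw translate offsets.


A bed frame 2047 mm long (x) by 1085 mm wide (y). Four 61×61 mm corner posts, 504 mm tall, at the corners of the footprint. Four rails of 26 mm thickness and 136 mm height run between adjacent posts with their undersides at z = 277 mm, their outer faces flush with the outside of the frame (the two x-running rails run between the posts' inner faces; the two y-running rails run between the posts' inner faces). 15 slats, each 78 mm wide (x) and 24 mm thick, lie across the top of the two x-running rails, running the full 1085 mm width of the frame in y; along x they sit between the end posts with a 47 mm gap after the −x posts and between neighbouring slats, leaving 50 mm before the +x posts.


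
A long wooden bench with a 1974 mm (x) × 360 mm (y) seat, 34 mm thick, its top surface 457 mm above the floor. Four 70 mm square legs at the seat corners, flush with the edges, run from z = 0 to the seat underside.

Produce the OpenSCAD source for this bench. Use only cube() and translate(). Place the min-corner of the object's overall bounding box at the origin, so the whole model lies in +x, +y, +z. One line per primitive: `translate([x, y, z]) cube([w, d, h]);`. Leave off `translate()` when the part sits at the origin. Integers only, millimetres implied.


translate([0, 0, 423]) cube([1974, 360, 34]);
cube([70, 70, 423]);
translate([0, 290, 0]) cube([70, 70, 423]);
translate([1904, 0, 0]) cube([70, 70, 423]);
translate([1904, 290, 0]) cube([70, 70, 423]);


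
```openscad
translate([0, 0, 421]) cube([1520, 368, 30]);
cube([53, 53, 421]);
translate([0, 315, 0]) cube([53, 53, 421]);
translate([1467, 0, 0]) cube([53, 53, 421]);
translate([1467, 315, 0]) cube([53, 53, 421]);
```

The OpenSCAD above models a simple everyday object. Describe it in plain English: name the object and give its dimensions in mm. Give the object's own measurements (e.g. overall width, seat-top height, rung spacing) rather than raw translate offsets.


A bench: a 1520×368 mm seat slab, 30 mm thick, top at z = 451 mm, on four 53×53 mm square legs flush with the seat corners and standing on z = 0.


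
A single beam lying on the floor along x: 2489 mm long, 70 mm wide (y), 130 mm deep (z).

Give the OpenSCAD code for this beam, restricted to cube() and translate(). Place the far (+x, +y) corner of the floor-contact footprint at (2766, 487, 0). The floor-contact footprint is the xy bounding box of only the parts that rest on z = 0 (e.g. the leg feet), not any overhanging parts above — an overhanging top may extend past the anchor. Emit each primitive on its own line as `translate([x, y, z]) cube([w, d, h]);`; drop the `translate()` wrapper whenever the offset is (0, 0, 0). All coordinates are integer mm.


translate([277, 417, 0]) cube([2489, 70, 130]);


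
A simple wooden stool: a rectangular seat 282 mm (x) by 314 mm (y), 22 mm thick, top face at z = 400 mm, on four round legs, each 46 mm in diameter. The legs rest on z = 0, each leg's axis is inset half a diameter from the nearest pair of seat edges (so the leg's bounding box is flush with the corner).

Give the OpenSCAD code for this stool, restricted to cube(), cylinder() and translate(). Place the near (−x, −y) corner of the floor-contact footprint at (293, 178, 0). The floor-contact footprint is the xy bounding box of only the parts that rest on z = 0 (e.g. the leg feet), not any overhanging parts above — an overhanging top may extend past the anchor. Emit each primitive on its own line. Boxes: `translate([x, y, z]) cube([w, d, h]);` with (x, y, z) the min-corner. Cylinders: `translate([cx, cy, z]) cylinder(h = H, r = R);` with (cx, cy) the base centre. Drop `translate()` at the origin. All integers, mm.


// leg_h = 400 - 22 = 378
translate([293, 178, 378]) cube([282, 314, 22]);
translate([316, 201, 0]) cylinder(h = 378, r = 23);
translate([552, 201, 0]) cylinder(h = 378, r = 23);
translate([316, 469, 0]) cylinder(h = 378, r = 23);
translate([552, 469, 0]) cylinder(h = 378, r = 23);


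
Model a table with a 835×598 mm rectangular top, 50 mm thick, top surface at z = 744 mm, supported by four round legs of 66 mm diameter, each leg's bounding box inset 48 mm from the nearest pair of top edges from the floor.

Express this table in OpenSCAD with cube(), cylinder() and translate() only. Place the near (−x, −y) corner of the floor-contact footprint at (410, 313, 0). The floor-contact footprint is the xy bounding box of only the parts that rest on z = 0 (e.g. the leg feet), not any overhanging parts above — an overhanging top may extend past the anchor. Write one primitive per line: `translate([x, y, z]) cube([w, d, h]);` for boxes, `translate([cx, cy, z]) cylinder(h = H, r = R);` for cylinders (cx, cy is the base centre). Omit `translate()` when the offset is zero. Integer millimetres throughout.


translate([362, 265, 694]) cube([835, 598, 50]);
translate([443, 346, 0]) cylinder(h = 694, r = 33);
translate([1116, 346, 0]) cylinder(h = 694, r = 33);
translate([443, 782, 0]) cylinder(h = 694, r = 33);
translate([1116, 782, 0]) cylinder(h = 694, r = 33);
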